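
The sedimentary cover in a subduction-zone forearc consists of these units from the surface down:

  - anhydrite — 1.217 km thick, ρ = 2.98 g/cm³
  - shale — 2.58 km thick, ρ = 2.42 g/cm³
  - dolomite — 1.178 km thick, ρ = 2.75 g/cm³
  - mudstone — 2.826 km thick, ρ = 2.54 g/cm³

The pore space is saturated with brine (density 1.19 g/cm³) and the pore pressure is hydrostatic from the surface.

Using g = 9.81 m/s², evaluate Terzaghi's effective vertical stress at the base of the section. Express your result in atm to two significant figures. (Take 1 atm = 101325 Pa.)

Overburden (lithostatic) stress σ_v:
anhydrite: 2980 kg/m³ × 9.81 m/s² × 1217 m = 3.558×10^7 Pa = 35.58 MPa
shale: 2420 kg/m³ × 9.81 m/s² × 2580 m = 6.125×10^7 Pa = 61.25 MPa
dolomite: 2750 kg/m³ × 9.81 m/s² × 1178 m = 3.178×10^7 Pa = 31.78 MPa
mudstone: 2540 kg/m³ × 9.81 m/s² × 2826 m = 7.042×10^7 Pa = 70.42 MPa
Total = 35.58 + 61.25 + 31.78 + 70.42 = 199.02 MPa
Pore pressure P_p = 1190 kg/m³ × 9.81 m/s² × 7801 m = 9.107×10^7 Pa = 91.07 MPa
Effective stress σ' = σ_v − P_p = 199.0 − 91.07 = 107.96 MPa = 1065.4 atm

1100 atm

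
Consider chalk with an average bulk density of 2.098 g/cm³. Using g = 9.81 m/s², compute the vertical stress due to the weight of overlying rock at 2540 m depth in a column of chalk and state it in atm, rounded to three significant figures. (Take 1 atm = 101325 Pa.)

chalk: 2098 kg/m³ × 9.81 m/s² × 2540 m = 5.228×10^7 Pa = 515.9 atm

516 atm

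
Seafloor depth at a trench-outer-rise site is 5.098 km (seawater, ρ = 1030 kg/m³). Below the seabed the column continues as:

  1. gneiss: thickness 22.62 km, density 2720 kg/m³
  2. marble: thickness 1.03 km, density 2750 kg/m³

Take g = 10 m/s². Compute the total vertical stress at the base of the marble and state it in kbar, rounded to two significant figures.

7.0 kbar

seawater: 1030 kg/m³ × 10 m/s² × 5098 m = 5.251×10^7 Pa = 0.5251 kbar
gneiss: 2720 kg/m³ × 10 m/s² × 22620 m = 6.153×10^8 Pa = 6.153 kbar
marble: 2750 kg/m³ × 10 m/s² × 1030 m = 2.833×10^7 Pa = 0.2833 kbar
Total = 0.5251 + 6.153 + 0.2833 = 6.9610 kbar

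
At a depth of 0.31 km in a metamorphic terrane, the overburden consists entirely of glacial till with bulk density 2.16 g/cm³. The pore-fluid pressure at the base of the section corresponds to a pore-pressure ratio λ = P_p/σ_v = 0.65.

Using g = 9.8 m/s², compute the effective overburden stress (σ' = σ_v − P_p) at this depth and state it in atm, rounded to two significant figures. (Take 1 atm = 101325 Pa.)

23 atm

Overburden (lithostatic) stress σ_v:
glacial till: 2160 kg/m³ × 9.8 m/s² × 310 m = 6.562×10^6 Pa = 6.562 MPa
Pore pressure P_p = λ·σ_v = 0.65 × 6.562 MPa = 4.265 MPa
Effective stress σ' = σ_v − P_p = 6.562 − 4.265 = 2.2967 MPa = 22.667 atm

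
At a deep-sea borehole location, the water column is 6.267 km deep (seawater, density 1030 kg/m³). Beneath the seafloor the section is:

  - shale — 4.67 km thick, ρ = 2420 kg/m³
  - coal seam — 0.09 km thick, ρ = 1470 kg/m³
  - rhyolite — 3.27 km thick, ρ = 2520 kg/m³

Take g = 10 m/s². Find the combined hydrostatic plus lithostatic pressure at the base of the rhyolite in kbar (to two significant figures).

seawater: 1030 kg/m³ × 10 m/s² × 6267 m = 6.455×10^7 Pa = 0.6455 kbar
shale: 2420 kg/m³ × 10 m/s² × 4670 m = 1.130×10^8 Pa = 1.130 kbar
coal seam: 1470 kg/m³ × 10 m/s² × 90 m = 1.323×10^6 Pa = 0.01323 kbar
rhyolite: 2520 kg/m³ × 10 m/s² × 3270 m = 8.240×10^7 Pa = 0.8240 kbar
Total = 0.6455 + 1.130 + 0.01323 + 0.8240 = 2.6129 kbar

2.6 kbar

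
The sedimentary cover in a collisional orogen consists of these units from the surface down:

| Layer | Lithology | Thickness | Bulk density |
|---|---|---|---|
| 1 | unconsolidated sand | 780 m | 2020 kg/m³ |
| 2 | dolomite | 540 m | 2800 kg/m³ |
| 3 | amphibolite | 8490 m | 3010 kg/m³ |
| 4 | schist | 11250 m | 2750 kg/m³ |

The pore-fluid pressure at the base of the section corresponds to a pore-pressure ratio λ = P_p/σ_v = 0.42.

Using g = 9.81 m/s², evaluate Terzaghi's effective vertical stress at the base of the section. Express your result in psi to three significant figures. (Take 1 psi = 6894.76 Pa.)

Overburden (lithostatic) stress σ_v:
unconsolidated sand: 2020 kg/m³ × 9.81 m/s² × 780 m = 1.546×10^7 Pa = 15.46 MPa
dolomite: 2800 kg/m³ × 9.81 m/s² × 540 m = 1.483×10^7 Pa = 14.83 MPa
amphibolite: 3010 kg/m³ × 9.81 m/s² × 8490 m = 2.507×10^8 Pa = 250.7 MPa
schist: 2750 kg/m³ × 9.81 m/s² × 11250 m = 3.035×10^8 Pa = 303.5 MPa
Total = 15.46 + 14.83 + 250.7 + 303.5 = 584.48 MPa
Pore pressure P_p = λ·σ_v = 0.42 × 584.5 MPa = 245.5 MPa
Effective stress σ' = σ_v − P_p = 584.5 − 245.5 = 339.00 MPa = 49168 psi

49200 psi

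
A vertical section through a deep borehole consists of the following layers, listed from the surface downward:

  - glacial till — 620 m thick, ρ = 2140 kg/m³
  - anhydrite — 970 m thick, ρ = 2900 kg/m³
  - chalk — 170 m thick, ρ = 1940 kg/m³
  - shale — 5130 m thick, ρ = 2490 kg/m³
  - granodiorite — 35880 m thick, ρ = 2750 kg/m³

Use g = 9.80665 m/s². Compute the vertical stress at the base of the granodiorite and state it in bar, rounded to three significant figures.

glacial till: 2140 kg/m³ × 9.80665 m/s² × 620 m = 1.301×10^7 Pa = 130.1 bar
anhydrite: 2900 kg/m³ × 9.80665 m/s² × 970 m = 2.759×10^7 Pa = 275.9 bar
chalk: 1940 kg/m³ × 9.80665 m/s² × 170 m = 3.234×10^6 Pa = 32.34 bar
shale: 2490 kg/m³ × 9.80665 m/s² × 5130 m = 1.253×10^8 Pa = 1253 bar
granodiorite: 2750 kg/m³ × 9.80665 m/s² × 35880 m = 9.676×10^8 Pa = 9676 bar
Total = 130.1 + 275.9 + 32.34 + 1253 + 9676 = 11367 bar

11400 bar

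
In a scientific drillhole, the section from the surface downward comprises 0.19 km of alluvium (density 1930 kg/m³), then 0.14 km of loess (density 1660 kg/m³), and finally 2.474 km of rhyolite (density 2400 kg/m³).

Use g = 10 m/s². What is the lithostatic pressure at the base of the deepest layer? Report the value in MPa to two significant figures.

alluvium: 1930 kg/m³ × 10 m/s² × 190 m = 3.667×10^6 Pa = 3.667 MPa
loess: 1660 kg/m³ × 10 m/s² × 140 m = 2.324×10^6 Pa = 2.324 MPa
rhyolite: 2400 kg/m³ × 10 m/s² × 2474 m = 5.938×10^7 Pa = 59.38 MPa
Total = 3.667 + 2.324 + 59.38 = 65.367 MPa

65 MPa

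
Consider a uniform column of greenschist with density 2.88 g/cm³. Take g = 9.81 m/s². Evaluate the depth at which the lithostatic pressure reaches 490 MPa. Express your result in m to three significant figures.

h = P/(ρg) = 490 MPa / (2880 kg/m³ × 9.81 m/s²) = 4.900×10^8 Pa / 28253 Pa/m = 17343 m

17300 m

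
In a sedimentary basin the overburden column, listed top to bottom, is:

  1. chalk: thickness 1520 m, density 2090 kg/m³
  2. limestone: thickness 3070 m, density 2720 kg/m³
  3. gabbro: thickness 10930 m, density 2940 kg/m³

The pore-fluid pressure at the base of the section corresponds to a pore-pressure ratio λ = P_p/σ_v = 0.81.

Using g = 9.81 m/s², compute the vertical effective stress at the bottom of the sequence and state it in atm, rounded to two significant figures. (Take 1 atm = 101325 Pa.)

800 atm

Overburden (lithostatic) stress σ_v:
chalk: 2090 kg/m³ × 9.81 m/s² × 1520 m = 3.116×10^7 Pa = 31.16 MPa
limestone: 2720 kg/m³ × 9.81 m/s² × 3070 m = 8.192×10^7 Pa = 81.92 MPa
gabbro: 2940 kg/m³ × 9.81 m/s² × 10930 m = 3.152×10^8 Pa = 315.2 MPa
Total = 31.16 + 81.92 + 315.2 = 428.32 MPa
Pore pressure P_p = λ·σ_v = 0.81 × 428.3 MPa = 346.9 MPa
Effective stress σ' = σ_v − P_p = 428.3 − 346.9 = 81.380 MPa = 803.16 atm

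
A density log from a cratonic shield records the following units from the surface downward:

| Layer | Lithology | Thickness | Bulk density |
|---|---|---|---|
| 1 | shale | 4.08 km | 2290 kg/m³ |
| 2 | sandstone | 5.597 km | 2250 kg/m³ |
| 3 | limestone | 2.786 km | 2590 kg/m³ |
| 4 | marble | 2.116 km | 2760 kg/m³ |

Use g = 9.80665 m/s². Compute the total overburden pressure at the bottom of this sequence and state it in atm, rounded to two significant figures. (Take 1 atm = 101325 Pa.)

shale: 2290 kg/m³ × 9.80665 m/s² × 4080 m = 9.163×10^7 Pa = 904.3 atm
sandstone: 2250 kg/m³ × 9.80665 m/s² × 5597 m = 1.235×10^8 Pa = 1219 atm
limestone: 2590 kg/m³ × 9.80665 m/s² × 2786 m = 7.076×10^7 Pa = 698.4 atm
marble: 2760 kg/m³ × 9.80665 m/s² × 2116 m = 5.727×10^7 Pa = 565.2 atm
Total = 904.3 + 1219 + 698.4 + 565.2 = 3386.7 atm

3400 atm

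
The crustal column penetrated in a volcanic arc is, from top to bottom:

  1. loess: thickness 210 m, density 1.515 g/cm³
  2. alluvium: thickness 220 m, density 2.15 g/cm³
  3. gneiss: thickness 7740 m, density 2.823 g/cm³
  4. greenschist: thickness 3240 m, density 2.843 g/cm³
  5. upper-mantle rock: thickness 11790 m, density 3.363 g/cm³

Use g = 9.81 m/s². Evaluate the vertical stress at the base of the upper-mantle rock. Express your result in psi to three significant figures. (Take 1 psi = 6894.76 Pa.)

loess: 1515 kg/m³ × 9.81 m/s² × 210 m = 3.121×10^6 Pa = 452.7 psi
alluvium: 2150 kg/m³ × 9.81 m/s² × 220 m = 4.640×10^6 Pa = 673.0 psi
gneiss: 2823 kg/m³ × 9.81 m/s² × 7740 m = 2.143×10^8 Pa = 31089 psi
greenschist: 2843 kg/m³ × 9.81 m/s² × 3240 m = 9.036×10^7 Pa = 13106 psi
upper-mantle rock: 3363 kg/m³ × 9.81 m/s² × 11790 m = 3.890×10^8 Pa = 56414 psi
Total = 452.7 + 673.0 + 31089 + 13106 + 56414 = 1.0173×10^5 psi

102000 psi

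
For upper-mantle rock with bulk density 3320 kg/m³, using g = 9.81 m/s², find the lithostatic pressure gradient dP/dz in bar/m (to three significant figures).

dP/dz = ρg = 3320 kg/m³ × 9.81 m/s² = 32569 Pa/m
= 32569 Pa/m × (1 bar/m / 1.0000×10^5 Pa/m) = 0.32569 bar/m

0.326 bar/m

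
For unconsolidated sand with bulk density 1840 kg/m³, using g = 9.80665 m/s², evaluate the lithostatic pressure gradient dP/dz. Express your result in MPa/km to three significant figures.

18.0 MPa/km

dP/dz = ρg = 1840 kg/m³ × 9.80665 m/s² = 18044 Pa/m
= 18044 Pa/m × (1 MPa/km / 1000.0 Pa/m) = 18.044 MPa/km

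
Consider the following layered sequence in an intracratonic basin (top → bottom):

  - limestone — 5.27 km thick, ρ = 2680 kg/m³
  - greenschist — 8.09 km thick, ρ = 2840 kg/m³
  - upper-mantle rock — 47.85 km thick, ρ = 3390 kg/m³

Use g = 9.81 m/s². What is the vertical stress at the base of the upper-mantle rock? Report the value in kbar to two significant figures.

20 kbar

limestone: 2680 kg/m³ × 9.81 m/s² × 5270 m = 1.386×10^8 Pa = 1.386 kbar
greenschist: 2840 kg/m³ × 9.81 m/s² × 8090 m = 2.254×10^8 Pa = 2.254 kbar
upper-mantle rock: 3390 kg/m³ × 9.81 m/s² × 47850 m = 1.591×10^9 Pa = 15.91 kbar
Total = 1.386 + 2.254 + 15.91 = 19.552 kbar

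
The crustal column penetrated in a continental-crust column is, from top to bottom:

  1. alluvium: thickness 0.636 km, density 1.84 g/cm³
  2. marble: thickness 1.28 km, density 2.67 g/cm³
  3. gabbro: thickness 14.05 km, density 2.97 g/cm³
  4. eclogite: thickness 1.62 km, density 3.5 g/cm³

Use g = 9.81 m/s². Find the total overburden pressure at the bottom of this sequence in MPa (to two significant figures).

alluvium: 1840 kg/m³ × 9.81 m/s² × 636 m = 1.148×10^7 Pa = 11.48 MPa
marble: 2670 kg/m³ × 9.81 m/s² × 1280 m = 3.353×10^7 Pa = 33.53 MPa
gabbro: 2970 kg/m³ × 9.81 m/s² × 14050 m = 4.094×10^8 Pa = 409.4 MPa
eclogite: 3500 kg/m³ × 9.81 m/s² × 1620 m = 5.562×10^7 Pa = 55.62 MPa
Total = 11.48 + 33.53 + 409.4 + 55.62 = 509.99 MPa

510 MPa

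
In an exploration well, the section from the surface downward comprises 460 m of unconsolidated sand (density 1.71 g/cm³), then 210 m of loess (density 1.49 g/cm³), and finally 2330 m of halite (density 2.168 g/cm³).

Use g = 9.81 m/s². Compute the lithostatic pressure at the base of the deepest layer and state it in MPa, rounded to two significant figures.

unconsolidated sand: 1710 kg/m³ × 9.81 m/s² × 460 m = 7.717×10^6 Pa = 7.717 MPa
loess: 1490 kg/m³ × 9.81 m/s² × 210 m = 3.070×10^6 Pa = 3.070 MPa
halite: 2168 kg/m³ × 9.81 m/s² × 2330 m = 4.955×10^7 Pa = 49.55 MPa
Total = 7.717 + 3.070 + 49.55 = 60.341 MPa

60 MPa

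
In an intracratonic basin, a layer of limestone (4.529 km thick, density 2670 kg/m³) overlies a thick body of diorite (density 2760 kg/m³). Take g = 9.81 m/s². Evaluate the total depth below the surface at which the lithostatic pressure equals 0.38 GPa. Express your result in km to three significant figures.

14.2 km

Pressure at base of upper layers: 2670×9.81×4529 = 1.186×10^8 Pa = 0.1186 GPa
Remaining pressure to be supplied by diorite: 3.800×10^8 − 1.186×10^8 = 2.614×10^8 Pa
Additional depth in diorite = 2.614×10^8 Pa / (2760 kg/m³ × 9.81 m/s²) = 9653.5 m
Total depth = 4529 m + 9653.5 m = 14182 m
= 14.182 km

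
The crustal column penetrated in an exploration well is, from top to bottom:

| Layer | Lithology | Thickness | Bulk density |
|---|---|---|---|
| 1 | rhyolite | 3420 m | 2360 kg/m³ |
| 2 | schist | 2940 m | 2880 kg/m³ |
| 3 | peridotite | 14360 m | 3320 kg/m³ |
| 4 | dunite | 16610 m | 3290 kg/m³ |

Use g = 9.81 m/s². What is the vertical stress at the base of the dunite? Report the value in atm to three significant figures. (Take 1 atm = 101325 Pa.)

11500 atm

rhyolite: 2360 kg/m³ × 9.81 m/s² × 3420 m = 7.918×10^7 Pa = 781.4 atm
schist: 2880 kg/m³ × 9.81 m/s² × 2940 m = 8.306×10^7 Pa = 819.8 atm
peridotite: 3320 kg/m³ × 9.81 m/s² × 14360 m = 4.677×10^8 Pa = 4616 atm
dunite: 3290 kg/m³ × 9.81 m/s² × 16610 m = 5.361×10^8 Pa = 5291 atm
Total = 781.4 + 819.8 + 4616 + 5291 = 11508 atm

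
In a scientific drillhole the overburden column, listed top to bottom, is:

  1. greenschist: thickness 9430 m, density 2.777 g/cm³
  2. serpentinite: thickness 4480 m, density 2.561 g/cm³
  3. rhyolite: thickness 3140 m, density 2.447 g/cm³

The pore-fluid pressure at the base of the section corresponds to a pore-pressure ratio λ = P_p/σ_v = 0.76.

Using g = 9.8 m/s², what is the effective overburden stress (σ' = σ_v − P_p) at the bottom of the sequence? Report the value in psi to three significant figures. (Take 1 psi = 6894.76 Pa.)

Overburden (lithostatic) stress σ_v:
greenschist: 2777 kg/m³ × 9.8 m/s² × 9430 m = 2.566×10^8 Pa = 256.6 MPa
serpentinite: 2561 kg/m³ × 9.8 m/s² × 4480 m = 1.124×10^8 Pa = 112.4 MPa
rhyolite: 2447 kg/m³ × 9.8 m/s² × 3140 m = 7.530×10^7 Pa = 75.30 MPa
Total = 256.6 + 112.4 + 75.30 = 444.37 MPa
Pore pressure P_p = λ·σ_v = 0.76 × 444.4 MPa = 337.7 MPa
Effective stress σ' = σ_v − P_p = 444.4 − 337.7 = 106.65 MPa = 15468 psi

15500 psi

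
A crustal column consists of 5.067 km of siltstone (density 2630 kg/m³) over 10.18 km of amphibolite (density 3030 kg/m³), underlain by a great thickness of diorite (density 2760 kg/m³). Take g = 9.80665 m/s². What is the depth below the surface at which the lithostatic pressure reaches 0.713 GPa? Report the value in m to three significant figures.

Pressure at base of upper layers: 2630×9.80665×5067 + 3030×9.80665×10180 = 4.332×10^8 Pa = 0.4332 GPa
Remaining pressure to be supplied by diorite: 7.130×10^8 − 4.332×10^8 = 2.798×10^8 Pa
Additional depth in diorite = 2.798×10^8 Pa / (2760 kg/m³ × 9.80665 m/s²) = 10338 m
Total depth = 15247 m + 10338 m = 25585 m

25600 m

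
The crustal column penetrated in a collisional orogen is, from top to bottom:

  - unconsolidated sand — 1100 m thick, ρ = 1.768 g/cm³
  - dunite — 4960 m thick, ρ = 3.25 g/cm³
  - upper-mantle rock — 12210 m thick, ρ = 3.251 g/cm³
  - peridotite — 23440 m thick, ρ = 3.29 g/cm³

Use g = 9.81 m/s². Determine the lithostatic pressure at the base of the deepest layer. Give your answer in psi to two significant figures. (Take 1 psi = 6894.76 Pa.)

190000 psi

unconsolidated sand: 1768 kg/m³ × 9.81 m/s² × 1100 m = 1.908×10^7 Pa = 2767 psi
dunite: 3250 kg/m³ × 9.81 m/s² × 4960 m = 1.581×10^8 Pa = 22936 psi
upper-mantle rock: 3251 kg/m³ × 9.81 m/s² × 12210 m = 3.894×10^8 Pa = 56478 psi
peridotite: 3290 kg/m³ × 9.81 m/s² × 23440 m = 7.565×10^8 Pa = 1.097×10^5 psi
Total = 2767 + 22936 + 56478 + 1.097×10^5 = 1.9191×10^5 psi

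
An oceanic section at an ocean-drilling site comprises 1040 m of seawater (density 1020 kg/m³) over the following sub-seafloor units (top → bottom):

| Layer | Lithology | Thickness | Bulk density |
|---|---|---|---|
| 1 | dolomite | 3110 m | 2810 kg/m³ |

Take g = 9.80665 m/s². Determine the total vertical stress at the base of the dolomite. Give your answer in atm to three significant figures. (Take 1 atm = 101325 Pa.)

948 atm

seawater: 1020 kg/m³ × 9.80665 m/s² × 1040 m = 1.040×10^7 Pa = 102.7 atm
dolomite: 2810 kg/m³ × 9.80665 m/s² × 3110 m = 8.570×10^7 Pa = 845.8 atm
Total = 102.7 + 845.8 = 948.47 atm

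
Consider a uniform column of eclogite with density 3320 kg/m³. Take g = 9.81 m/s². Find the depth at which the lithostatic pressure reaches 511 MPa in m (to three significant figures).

h = P/(ρg) = 511 MPa / (3320 kg/m³ × 9.81 m/s²) = 5.110×10^8 Pa / 32569 Pa/m = 15690 m

15700 m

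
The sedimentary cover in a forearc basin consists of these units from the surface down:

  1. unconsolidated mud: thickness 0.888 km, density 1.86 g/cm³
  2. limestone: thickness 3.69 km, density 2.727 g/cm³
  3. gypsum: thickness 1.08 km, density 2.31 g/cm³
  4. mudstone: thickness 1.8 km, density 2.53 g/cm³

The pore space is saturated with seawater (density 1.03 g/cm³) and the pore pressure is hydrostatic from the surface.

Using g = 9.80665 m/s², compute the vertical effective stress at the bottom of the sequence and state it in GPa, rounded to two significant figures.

0.11 GPa

Overburden (lithostatic) stress σ_v:
unconsolidated mud: 1860 kg/m³ × 9.80665 m/s² × 888 m = 1.620×10^7 Pa = 16.20 MPa
limestone: 2727 kg/m³ × 9.80665 m/s² × 3690 m = 9.868×10^7 Pa = 98.68 MPa
gypsum: 2310 kg/m³ × 9.80665 m/s² × 1080 m = 2.447×10^7 Pa = 24.47 MPa
mudstone: 2530 kg/m³ × 9.80665 m/s² × 1800 m = 4.466×10^7 Pa = 44.66 MPa
Total = 16.20 + 98.68 + 24.47 + 44.66 = 184.00 MPa
Pore pressure P_p = 1030 kg/m³ × 9.80665 m/s² × 7458 m = 7.533×10^7 Pa = 75.33 MPa
Effective stress σ' = σ_v − P_p = 184.0 − 75.33 = 108.67 MPa = 0.10867 GPa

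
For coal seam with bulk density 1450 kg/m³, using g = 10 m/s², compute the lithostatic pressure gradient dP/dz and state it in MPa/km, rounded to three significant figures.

dP/dz = ρg = 1450 kg/m³ × 10 m/s² = 14500 Pa/m
= 14500 Pa/m × (1 MPa/km / 1000.0 Pa/m) = 14.500 MPa/km

14.5 MPa/km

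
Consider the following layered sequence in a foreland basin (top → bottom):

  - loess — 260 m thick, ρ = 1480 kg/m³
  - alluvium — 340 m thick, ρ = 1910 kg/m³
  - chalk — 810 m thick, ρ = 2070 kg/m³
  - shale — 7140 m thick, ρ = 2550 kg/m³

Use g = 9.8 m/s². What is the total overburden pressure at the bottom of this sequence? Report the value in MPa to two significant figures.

200 MPa

loess: 1480 kg/m³ × 9.8 m/s² × 260 m = 3.771×10^6 Pa = 3.771 MPa
alluvium: 1910 kg/m³ × 9.8 m/s² × 340 m = 6.364×10^6 Pa = 6.364 MPa
chalk: 2070 kg/m³ × 9.8 m/s² × 810 m = 1.643×10^7 Pa = 16.43 MPa
shale: 2550 kg/m³ × 9.8 m/s² × 7140 m = 1.784×10^8 Pa = 178.4 MPa
Total = 3.771 + 6.364 + 16.43 + 178.4 = 205.00 MPa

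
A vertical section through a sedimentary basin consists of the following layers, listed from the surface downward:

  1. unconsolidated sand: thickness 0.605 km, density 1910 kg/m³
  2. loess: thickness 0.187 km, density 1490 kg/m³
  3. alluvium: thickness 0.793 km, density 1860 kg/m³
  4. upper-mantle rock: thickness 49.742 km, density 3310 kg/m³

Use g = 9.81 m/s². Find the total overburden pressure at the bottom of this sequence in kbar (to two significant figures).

16 kbar

unconsolidated sand: 1910 kg/m³ × 9.81 m/s² × 605 m = 1.134×10^7 Pa = 0.1134 kbar
loess: 1490 kg/m³ × 9.81 m/s² × 187 m = 2.733×10^6 Pa = 0.02733 kbar
alluvium: 1860 kg/m³ × 9.81 m/s² × 793 m = 1.447×10^7 Pa = 0.1447 kbar
upper-mantle rock: 3310 kg/m³ × 9.81 m/s² × 49742 m = 1.615×10^9 Pa = 16.15 kbar
Total = 0.1134 + 0.02733 + 0.1447 + 16.15 = 16.437 kbar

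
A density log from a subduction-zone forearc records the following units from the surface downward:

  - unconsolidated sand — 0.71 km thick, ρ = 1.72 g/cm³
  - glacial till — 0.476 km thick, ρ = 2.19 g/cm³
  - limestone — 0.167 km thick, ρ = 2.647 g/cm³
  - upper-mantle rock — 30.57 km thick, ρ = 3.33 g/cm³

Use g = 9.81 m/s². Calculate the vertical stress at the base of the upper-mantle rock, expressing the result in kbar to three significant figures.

10.3 kbar

unconsolidated sand: 1720 kg/m³ × 9.81 m/s² × 710 m = 1.198×10^7 Pa = 0.1198 kbar
glacial till: 2190 kg/m³ × 9.81 m/s² × 476 m = 1.023×10^7 Pa = 0.1023 kbar
limestone: 2647 kg/m³ × 9.81 m/s² × 167 m = 4.337×10^6 Pa = 0.04337 kbar
upper-mantle rock: 3330 kg/m³ × 9.81 m/s² × 30570 m = 9.986×10^8 Pa = 9.986 kbar
Total = 0.1198 + 0.1023 + 0.04337 + 9.986 = 10.252 kbar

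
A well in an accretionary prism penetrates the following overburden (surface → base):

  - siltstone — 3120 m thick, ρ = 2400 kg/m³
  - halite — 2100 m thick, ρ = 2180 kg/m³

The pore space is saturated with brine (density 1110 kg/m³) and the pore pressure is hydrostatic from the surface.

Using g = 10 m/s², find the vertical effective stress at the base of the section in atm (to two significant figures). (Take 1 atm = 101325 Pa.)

Overburden (lithostatic) stress σ_v:
siltstone: 2400 kg/m³ × 10 m/s² × 3120 m = 7.488×10^7 Pa = 74.88 MPa
halite: 2180 kg/m³ × 10 m/s² × 2100 m = 4.578×10^7 Pa = 45.78 MPa
Total = 74.88 + 45.78 = 120.66 MPa
Pore pressure P_p = 1110 kg/m³ × 10 m/s² × 5220 m = 5.794×10^7 Pa = 57.94 MPa
Effective stress σ' = σ_v − P_p = 120.7 − 57.94 = 62.718 MPa = 618.98 atm

620 atm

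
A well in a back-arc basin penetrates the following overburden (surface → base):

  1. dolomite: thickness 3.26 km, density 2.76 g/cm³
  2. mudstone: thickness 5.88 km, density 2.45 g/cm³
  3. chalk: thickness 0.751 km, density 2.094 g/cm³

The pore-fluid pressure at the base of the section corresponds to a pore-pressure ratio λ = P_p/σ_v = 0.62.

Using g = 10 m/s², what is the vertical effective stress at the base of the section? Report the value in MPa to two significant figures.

95 MPa

Overburden (lithostatic) stress σ_v:
dolomite: 2760 kg/m³ × 10 m/s² × 3260 m = 8.998×10^7 Pa = 89.98 MPa
mudstone: 2450 kg/m³ × 10 m/s² × 5880 m = 1.441×10^8 Pa = 144.1 MPa
chalk: 2094 kg/m³ × 10 m/s² × 751 m = 1.573×10^7 Pa = 15.73 MPa
Total = 89.98 + 144.1 + 15.73 = 249.76 MPa
Pore pressure P_p = λ·σ_v = 0.62 × 249.8 MPa = 154.9 MPa
Effective stress σ' = σ_v − P_p = 249.8 − 154.9 = 94.910 MPa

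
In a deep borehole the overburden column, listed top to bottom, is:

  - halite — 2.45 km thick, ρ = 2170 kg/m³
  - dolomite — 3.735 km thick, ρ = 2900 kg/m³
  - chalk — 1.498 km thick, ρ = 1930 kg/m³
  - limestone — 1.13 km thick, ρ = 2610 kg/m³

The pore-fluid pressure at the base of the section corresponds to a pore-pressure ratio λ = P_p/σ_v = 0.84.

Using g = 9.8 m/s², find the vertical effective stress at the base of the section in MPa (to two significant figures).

34 MPa

Overburden (lithostatic) stress σ_v:
halite: 2170 kg/m³ × 9.8 m/s² × 2450 m = 5.210×10^7 Pa = 52.10 MPa
dolomite: 2900 kg/m³ × 9.8 m/s² × 3735 m = 1.061×10^8 Pa = 106.1 MPa
chalk: 1930 kg/m³ × 9.8 m/s² × 1498 m = 2.833×10^7 Pa = 28.33 MPa
limestone: 2610 kg/m³ × 9.8 m/s² × 1130 m = 2.890×10^7 Pa = 28.90 MPa
Total = 52.10 + 106.1 + 28.33 + 28.90 = 215.49 MPa
Pore pressure P_p = λ·σ_v = 0.84 × 215.5 MPa = 181.0 MPa
Effective stress σ' = σ_v − P_p = 215.5 − 181.0 = 34.478 MPa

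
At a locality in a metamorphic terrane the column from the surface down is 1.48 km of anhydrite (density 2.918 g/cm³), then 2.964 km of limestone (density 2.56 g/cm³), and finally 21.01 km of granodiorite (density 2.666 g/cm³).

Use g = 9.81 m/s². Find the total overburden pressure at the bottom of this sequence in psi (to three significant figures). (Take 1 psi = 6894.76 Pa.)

96600 psi

anhydrite: 2918 kg/m³ × 9.81 m/s² × 1480 m = 4.237×10^7 Pa = 6145 psi
limestone: 2560 kg/m³ × 9.81 m/s² × 2964 m = 7.444×10^7 Pa = 10796 psi
granodiorite: 2666 kg/m³ × 9.81 m/s² × 21010 m = 5.495×10^8 Pa = 79696 psi
Total = 6145 + 10796 + 79696 = 96637 psi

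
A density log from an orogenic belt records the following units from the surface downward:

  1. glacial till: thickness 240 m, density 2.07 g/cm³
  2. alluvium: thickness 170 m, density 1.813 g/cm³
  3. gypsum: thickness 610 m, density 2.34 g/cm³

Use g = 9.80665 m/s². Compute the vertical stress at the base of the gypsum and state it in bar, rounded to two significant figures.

glacial till: 2070 kg/m³ × 9.80665 m/s² × 240 m = 4.872×10^6 Pa = 48.72 bar
alluvium: 1813 kg/m³ × 9.80665 m/s² × 170 m = 3.023×10^6 Pa = 30.23 bar
gypsum: 2340 kg/m³ × 9.80665 m/s² × 610 m = 1.400×10^7 Pa = 140.0 bar
Total = 48.72 + 30.23 + 140.0 = 218.92 bar

220 bar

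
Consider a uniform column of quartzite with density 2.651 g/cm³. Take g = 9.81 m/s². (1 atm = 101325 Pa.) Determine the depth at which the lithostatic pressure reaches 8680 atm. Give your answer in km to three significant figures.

33.8 km

h = P/(ρg) = 8680 atm / (2651 kg/m³ × 9.81 m/s²) = 8.795×10^8 Pa / 26006 Pa/m = 33819 m
= 33.819 km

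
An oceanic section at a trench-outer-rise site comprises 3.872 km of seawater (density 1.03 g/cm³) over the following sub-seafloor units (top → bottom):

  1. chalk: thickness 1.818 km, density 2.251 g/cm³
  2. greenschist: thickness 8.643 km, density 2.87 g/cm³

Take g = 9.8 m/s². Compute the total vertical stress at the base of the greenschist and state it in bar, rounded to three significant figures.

seawater: 1030 kg/m³ × 9.8 m/s² × 3872 m = 3.908×10^7 Pa = 390.8 bar
chalk: 2251 kg/m³ × 9.8 m/s² × 1818 m = 4.010×10^7 Pa = 401.0 bar
greenschist: 2870 kg/m³ × 9.8 m/s² × 8643 m = 2.431×10^8 Pa = 2431 bar
Total = 390.8 + 401.0 + 2431 = 3222.8 bar

3220 bar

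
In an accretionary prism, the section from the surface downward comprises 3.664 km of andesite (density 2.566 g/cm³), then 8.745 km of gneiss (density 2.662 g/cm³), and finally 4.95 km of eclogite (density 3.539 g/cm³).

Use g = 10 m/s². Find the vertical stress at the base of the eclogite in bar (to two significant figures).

5000 bar

andesite: 2566 kg/m³ × 10 m/s² × 3664 m = 9.402×10^7 Pa = 940.2 bar
gneiss: 2662 kg/m³ × 10 m/s² × 8745 m = 2.328×10^8 Pa = 2328 bar
eclogite: 3539 kg/m³ × 10 m/s² × 4950 m = 1.752×10^8 Pa = 1752 bar
Total = 940.2 + 2328 + 1752 = 5019.9 bar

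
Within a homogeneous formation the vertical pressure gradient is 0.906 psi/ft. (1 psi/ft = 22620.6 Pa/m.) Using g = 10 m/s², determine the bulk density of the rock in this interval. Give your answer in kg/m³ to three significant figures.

2050 kg/m³

ρ = (dP/dz)/g = 0.906 psi/ft / 10 m/s² = 20494 Pa/m / 10 m/s² = 2049.4 kg/m³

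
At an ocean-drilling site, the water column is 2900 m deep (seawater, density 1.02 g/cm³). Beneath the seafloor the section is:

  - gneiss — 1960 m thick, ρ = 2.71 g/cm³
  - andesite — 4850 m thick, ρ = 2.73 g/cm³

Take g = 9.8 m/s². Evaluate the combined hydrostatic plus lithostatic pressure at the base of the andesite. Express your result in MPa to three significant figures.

211 MPa

seawater: 1020 kg/m³ × 9.8 m/s² × 2900 m = 2.899×10^7 Pa = 28.99 MPa
gneiss: 2710 kg/m³ × 9.8 m/s² × 1960 m = 5.205×10^7 Pa = 52.05 MPa
andesite: 2730 kg/m³ × 9.8 m/s² × 4850 m = 1.298×10^8 Pa = 129.8 MPa
Total = 28.99 + 52.05 + 129.8 = 210.80 MPa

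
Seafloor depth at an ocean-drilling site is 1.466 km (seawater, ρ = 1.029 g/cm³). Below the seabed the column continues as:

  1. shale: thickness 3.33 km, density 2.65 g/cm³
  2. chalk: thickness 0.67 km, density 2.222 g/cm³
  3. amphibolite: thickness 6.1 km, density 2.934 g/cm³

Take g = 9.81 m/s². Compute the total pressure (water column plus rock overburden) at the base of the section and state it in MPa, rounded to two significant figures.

seawater: 1029 kg/m³ × 9.81 m/s² × 1466 m = 1.480×10^7 Pa = 14.80 MPa
shale: 2650 kg/m³ × 9.81 m/s² × 3330 m = 8.657×10^7 Pa = 86.57 MPa
chalk: 2222 kg/m³ × 9.81 m/s² × 670 m = 1.460×10^7 Pa = 14.60 MPa
amphibolite: 2934 kg/m³ × 9.81 m/s² × 6100 m = 1.756×10^8 Pa = 175.6 MPa
Total = 14.80 + 86.57 + 14.60 + 175.6 = 291.54 MPa

290 MPa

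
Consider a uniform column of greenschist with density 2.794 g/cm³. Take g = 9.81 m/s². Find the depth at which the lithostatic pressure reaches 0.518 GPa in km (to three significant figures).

18.9 km

h = P/(ρg) = 0.518 GPa / (2794 kg/m³ × 9.81 m/s²) = 5.180×10^8 Pa / 27409 Pa/m = 18899 m
= 18.899 km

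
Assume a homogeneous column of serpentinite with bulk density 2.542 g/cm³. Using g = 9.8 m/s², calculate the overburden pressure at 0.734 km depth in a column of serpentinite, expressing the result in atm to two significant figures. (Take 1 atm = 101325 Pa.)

180 atm

serpentinite: 2542 kg/m³ × 9.8 m/s² × 734 m = 1.829×10^7 Pa = 180.5 atm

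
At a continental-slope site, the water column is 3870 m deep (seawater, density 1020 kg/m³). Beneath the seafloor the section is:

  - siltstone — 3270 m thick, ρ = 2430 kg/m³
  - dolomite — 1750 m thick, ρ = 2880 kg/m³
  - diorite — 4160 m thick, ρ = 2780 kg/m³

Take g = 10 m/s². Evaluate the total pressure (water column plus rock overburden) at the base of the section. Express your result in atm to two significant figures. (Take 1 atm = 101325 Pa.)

seawater: 1020 kg/m³ × 10 m/s² × 3870 m = 3.947×10^7 Pa = 389.6 atm
siltstone: 2430 kg/m³ × 10 m/s² × 3270 m = 7.946×10^7 Pa = 784.2 atm
dolomite: 2880 kg/m³ × 10 m/s² × 1750 m = 5.040×10^7 Pa = 497.4 atm
diorite: 2780 kg/m³ × 10 m/s² × 4160 m = 1.156×10^8 Pa = 1141 atm
Total = 389.6 + 784.2 + 497.4 + 1141 = 2812.6 atm

2800 atm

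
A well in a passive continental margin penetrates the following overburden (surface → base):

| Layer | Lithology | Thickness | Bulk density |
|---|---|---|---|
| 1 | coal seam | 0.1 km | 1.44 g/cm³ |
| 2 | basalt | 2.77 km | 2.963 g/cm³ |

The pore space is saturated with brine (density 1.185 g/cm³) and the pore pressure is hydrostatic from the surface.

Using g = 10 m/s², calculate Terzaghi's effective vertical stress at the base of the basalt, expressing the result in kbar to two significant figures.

0.50 kbar

Overburden (lithostatic) stress σ_v:
coal seam: 1440 kg/m³ × 10 m/s² × 100 m = 1.440×10^6 Pa = 1.440 MPa
basalt: 2963 kg/m³ × 10 m/s² × 2770 m = 8.208×10^7 Pa = 82.08 MPa
Total = 1.440 + 82.08 = 83.515 MPa
Pore pressure P_p = 1185 kg/m³ × 10 m/s² × 2870 m = 3.401×10^7 Pa = 34.01 MPa
Effective stress σ' = σ_v − P_p = 83.52 − 34.01 = 49.506 MPa = 0.49506 kbar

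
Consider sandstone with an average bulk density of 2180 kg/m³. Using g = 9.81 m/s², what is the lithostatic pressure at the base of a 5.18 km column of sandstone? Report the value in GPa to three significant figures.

0.111 GPa

sandstone: 2180 kg/m³ × 9.81 m/s² × 5180 m = 1.108×10^8 Pa = 0.1108 GPa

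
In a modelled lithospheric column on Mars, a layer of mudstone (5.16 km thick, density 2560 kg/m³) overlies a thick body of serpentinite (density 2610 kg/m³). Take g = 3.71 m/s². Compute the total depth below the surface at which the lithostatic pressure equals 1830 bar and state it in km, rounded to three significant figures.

Pressure at base of upper layers: 2560×3.71×5160 = 4.901×10^7 Pa = 490.1 bar
Remaining pressure to be supplied by serpentinite: 1.830×10^8 − 4.901×10^7 = 1.340×10^8 Pa
Additional depth in serpentinite = 1.340×10^8 Pa / (2610 kg/m³ × 3.71 m/s²) = 13838 m
Total depth = 5160 m + 13838 m = 18998 m
= 18.998 km

19.0 km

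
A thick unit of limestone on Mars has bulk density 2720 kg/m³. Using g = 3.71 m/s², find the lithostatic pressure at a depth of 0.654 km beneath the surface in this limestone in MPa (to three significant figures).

limestone: 2720 kg/m³ × 3.71 m/s² × 654 m = 6.600×10^6 Pa = 6.600 MPa

6.60 MPa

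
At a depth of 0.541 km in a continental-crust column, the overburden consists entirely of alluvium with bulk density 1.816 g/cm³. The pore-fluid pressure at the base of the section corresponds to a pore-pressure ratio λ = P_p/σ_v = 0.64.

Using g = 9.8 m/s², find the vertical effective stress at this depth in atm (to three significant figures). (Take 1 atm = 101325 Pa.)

Overburden (lithostatic) stress σ_v:
alluvium: 1816 kg/m³ × 9.8 m/s² × 541 m = 9.628×10^6 Pa = 9.628 MPa
Pore pressure P_p = λ·σ_v = 0.64 × 9.628 MPa = 6.162 MPa
Effective stress σ' = σ_v − P_p = 9.628 − 6.162 = 3.4661 MPa = 34.208 atm

34.2 atm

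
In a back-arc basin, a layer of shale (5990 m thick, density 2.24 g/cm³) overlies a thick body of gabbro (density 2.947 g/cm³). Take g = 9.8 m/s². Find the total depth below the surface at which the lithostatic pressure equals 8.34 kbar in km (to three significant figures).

30.3 km

Pressure at base of upper layers: 2240×9.8×5990 = 1.315×10^8 Pa = 1.315 kbar
Remaining pressure to be supplied by gabbro: 8.340×10^8 − 1.315×10^8 = 7.025×10^8 Pa
Additional depth in gabbro = 7.025×10^8 Pa / (2947 kg/m³ × 9.8 m/s²) = 24325 m
Total depth = 5990 m + 24325 m = 30315 m
= 30.315 km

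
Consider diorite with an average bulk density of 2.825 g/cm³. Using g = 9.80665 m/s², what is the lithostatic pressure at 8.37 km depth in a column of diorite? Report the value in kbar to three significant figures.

2.32 kbar

diorite: 2825 kg/m³ × 9.80665 m/s² × 8370 m = 2.319×10^8 Pa = 2.319 kbar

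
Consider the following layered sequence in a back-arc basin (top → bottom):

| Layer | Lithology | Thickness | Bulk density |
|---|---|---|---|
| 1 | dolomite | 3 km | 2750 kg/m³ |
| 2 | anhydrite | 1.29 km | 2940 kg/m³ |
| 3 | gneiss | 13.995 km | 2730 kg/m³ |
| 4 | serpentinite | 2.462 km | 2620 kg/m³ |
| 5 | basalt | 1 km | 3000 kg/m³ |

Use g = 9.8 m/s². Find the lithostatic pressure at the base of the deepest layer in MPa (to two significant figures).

590 MPa

dolomite: 2750 kg/m³ × 9.8 m/s² × 3000 m = 8.085×10^7 Pa = 80.85 MPa
anhydrite: 2940 kg/m³ × 9.8 m/s² × 1290 m = 3.717×10^7 Pa = 37.17 MPa
gneiss: 2730 kg/m³ × 9.8 m/s² × 13995 m = 3.744×10^8 Pa = 374.4 MPa
serpentinite: 2620 kg/m³ × 9.8 m/s² × 2462 m = 6.321×10^7 Pa = 63.21 MPa
basalt: 3000 kg/m³ × 9.8 m/s² × 1000 m = 2.940×10^7 Pa = 29.40 MPa
Total = 80.85 + 37.17 + 374.4 + 63.21 + 29.40 = 585.05 MPa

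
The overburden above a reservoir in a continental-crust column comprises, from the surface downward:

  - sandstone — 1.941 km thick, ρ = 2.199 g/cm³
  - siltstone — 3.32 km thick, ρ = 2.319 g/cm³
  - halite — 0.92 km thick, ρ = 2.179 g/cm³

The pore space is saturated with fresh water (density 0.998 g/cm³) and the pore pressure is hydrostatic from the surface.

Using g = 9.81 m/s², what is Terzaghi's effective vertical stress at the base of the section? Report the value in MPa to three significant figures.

Overburden (lithostatic) stress σ_v:
sandstone: 2199 kg/m³ × 9.81 m/s² × 1941 m = 4.187×10^7 Pa = 41.87 MPa
siltstone: 2319 kg/m³ × 9.81 m/s² × 3320 m = 7.553×10^7 Pa = 75.53 MPa
halite: 2179 kg/m³ × 9.81 m/s² × 920 m = 1.967×10^7 Pa = 19.67 MPa
Total = 41.87 + 75.53 + 19.67 = 137.07 MPa
Pore pressure P_p = 998 kg/m³ × 9.81 m/s² × 6181 m = 6.051×10^7 Pa = 60.51 MPa
Effective stress σ' = σ_v − P_p = 137.1 − 60.51 = 76.551 MPa

76.6 MPa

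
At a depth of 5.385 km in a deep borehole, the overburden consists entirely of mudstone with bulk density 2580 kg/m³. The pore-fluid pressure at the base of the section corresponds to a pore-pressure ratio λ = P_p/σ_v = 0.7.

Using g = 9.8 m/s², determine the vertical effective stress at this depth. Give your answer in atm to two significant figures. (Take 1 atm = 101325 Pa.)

400 atm

Overburden (lithostatic) stress σ_v:
mudstone: 2580 kg/m³ × 9.8 m/s² × 5385 m = 1.362×10^8 Pa = 136.2 MPa
Pore pressure P_p = λ·σ_v = 0.7 × 136.2 MPa = 95.31 MPa
Effective stress σ' = σ_v − P_p = 136.2 − 95.31 = 40.846 MPa = 403.12 atm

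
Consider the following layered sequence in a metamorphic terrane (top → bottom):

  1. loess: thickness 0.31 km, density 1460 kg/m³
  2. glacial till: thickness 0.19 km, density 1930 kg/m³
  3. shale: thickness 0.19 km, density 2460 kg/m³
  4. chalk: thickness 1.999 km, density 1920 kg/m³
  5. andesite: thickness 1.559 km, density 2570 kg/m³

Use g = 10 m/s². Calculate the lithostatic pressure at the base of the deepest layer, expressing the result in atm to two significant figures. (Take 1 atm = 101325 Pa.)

900 atm

loess: 1460 kg/m³ × 10 m/s² × 310 m = 4.526×10^6 Pa = 44.67 atm
glacial till: 1930 kg/m³ × 10 m/s² × 190 m = 3.667×10^6 Pa = 36.19 atm
shale: 2460 kg/m³ × 10 m/s² × 190 m = 4.674×10^6 Pa = 46.13 atm
chalk: 1920 kg/m³ × 10 m/s² × 1999 m = 3.838×10^7 Pa = 378.8 atm
andesite: 2570 kg/m³ × 10 m/s² × 1559 m = 4.007×10^7 Pa = 395.4 atm
Total = 44.67 + 36.19 + 46.13 + 378.8 + 395.4 = 901.20 atm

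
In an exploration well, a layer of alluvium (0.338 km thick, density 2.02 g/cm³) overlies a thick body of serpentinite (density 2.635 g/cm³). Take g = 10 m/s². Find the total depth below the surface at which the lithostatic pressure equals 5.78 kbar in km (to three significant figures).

Pressure at base of upper layers: 2020×10×338 = 6.828×10^6 Pa = 0.06828 kbar
Remaining pressure to be supplied by serpentinite: 5.780×10^8 − 6.828×10^6 = 5.712×10^8 Pa
Additional depth in serpentinite = 5.712×10^8 Pa / (2635 kg/m³ × 10 m/s²) = 21676 m
Total depth = 338 m + 21676 m = 22014 m
= 22.014 km

22.0 km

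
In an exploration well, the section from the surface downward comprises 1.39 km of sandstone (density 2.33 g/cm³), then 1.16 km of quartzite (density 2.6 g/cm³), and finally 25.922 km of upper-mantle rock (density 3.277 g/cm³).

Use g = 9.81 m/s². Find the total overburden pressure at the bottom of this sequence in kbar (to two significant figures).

8.9 kbar

sandstone: 2330 kg/m³ × 9.81 m/s² × 1390 m = 3.177×10^7 Pa = 0.3177 kbar
quartzite: 2600 kg/m³ × 9.81 m/s² × 1160 m = 2.959×10^7 Pa = 0.2959 kbar
upper-mantle rock: 3277 kg/m³ × 9.81 m/s² × 25922 m = 8.333×10^8 Pa = 8.333 kbar
Total = 0.3177 + 0.2959 + 8.333 = 8.9468 kbar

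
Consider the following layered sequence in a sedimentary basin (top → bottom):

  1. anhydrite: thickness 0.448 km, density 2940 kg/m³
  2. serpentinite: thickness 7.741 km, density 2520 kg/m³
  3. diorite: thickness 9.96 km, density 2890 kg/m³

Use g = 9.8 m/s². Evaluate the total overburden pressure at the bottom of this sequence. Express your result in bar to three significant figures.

anhydrite: 2940 kg/m³ × 9.8 m/s² × 448 m = 1.291×10^7 Pa = 129.1 bar
serpentinite: 2520 kg/m³ × 9.8 m/s² × 7741 m = 1.912×10^8 Pa = 1912 bar
diorite: 2890 kg/m³ × 9.8 m/s² × 9960 m = 2.821×10^8 Pa = 2821 bar
Total = 129.1 + 1912 + 2821 = 4861.7 bar

4860 bar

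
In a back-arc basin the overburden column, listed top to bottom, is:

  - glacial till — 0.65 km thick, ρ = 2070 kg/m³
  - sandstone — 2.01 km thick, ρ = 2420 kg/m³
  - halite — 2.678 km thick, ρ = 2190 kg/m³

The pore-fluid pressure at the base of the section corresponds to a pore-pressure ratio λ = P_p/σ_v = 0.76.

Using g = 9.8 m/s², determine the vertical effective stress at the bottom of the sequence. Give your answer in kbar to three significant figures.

0.284 kbar

Overburden (lithostatic) stress σ_v:
glacial till: 2070 kg/m³ × 9.8 m/s² × 650 m = 1.319×10^7 Pa = 13.19 MPa
sandstone: 2420 kg/m³ × 9.8 m/s² × 2010 m = 4.767×10^7 Pa = 47.67 MPa
halite: 2190 kg/m³ × 9.8 m/s² × 2678 m = 5.748×10^7 Pa = 57.48 MPa
Total = 13.19 + 47.67 + 57.48 = 118.33 MPa
Pore pressure P_p = λ·σ_v = 0.76 × 118.3 MPa = 89.93 MPa
Effective stress σ' = σ_v − P_p = 118.3 − 89.93 = 28.399 MPa = 0.28399 kbar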